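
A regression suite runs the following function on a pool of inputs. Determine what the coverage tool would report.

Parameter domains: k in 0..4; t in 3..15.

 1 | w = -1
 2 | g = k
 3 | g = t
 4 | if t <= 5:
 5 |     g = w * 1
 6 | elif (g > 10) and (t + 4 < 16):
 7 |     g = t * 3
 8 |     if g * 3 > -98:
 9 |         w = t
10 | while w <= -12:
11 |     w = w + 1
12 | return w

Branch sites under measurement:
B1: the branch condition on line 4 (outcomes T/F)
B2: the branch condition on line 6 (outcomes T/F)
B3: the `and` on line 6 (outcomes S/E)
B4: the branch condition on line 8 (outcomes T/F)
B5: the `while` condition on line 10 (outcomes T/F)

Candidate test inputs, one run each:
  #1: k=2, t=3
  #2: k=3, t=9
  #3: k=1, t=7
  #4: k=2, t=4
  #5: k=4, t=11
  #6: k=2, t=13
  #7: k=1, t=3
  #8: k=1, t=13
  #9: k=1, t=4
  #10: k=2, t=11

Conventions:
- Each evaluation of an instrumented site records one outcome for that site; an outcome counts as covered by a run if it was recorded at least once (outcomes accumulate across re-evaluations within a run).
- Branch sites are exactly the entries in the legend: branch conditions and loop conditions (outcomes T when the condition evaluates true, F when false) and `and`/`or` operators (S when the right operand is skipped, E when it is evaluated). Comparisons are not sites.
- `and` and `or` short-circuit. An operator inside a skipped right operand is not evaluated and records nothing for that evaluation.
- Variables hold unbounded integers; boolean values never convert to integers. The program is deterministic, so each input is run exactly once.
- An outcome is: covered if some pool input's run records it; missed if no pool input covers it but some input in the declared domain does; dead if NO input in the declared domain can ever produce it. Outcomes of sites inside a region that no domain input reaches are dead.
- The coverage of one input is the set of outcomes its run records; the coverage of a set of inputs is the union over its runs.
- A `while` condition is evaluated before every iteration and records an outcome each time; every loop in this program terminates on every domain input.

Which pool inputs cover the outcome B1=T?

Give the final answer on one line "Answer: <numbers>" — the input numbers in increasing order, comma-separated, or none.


input #1 (k=2, t=3): produces B1=T
input #2 (k=3, t=9): does not produce B1=T
input #3 (k=1, t=7): does not produce B1=T
input #4 (k=2, t=4): produces B1=T
input #5 (k=4, t=11): does not produce B1=T
input #6 (k=2, t=13): does not produce B1=T
input #7 (k=1, t=3): produces B1=T
input #8 (k=1, t=13): does not produce B1=T
input #9 (k=1, t=4): produces B1=T
input #10 (k=2, t=11): does not produce B1=T
Answer: 1, 4, 7, 9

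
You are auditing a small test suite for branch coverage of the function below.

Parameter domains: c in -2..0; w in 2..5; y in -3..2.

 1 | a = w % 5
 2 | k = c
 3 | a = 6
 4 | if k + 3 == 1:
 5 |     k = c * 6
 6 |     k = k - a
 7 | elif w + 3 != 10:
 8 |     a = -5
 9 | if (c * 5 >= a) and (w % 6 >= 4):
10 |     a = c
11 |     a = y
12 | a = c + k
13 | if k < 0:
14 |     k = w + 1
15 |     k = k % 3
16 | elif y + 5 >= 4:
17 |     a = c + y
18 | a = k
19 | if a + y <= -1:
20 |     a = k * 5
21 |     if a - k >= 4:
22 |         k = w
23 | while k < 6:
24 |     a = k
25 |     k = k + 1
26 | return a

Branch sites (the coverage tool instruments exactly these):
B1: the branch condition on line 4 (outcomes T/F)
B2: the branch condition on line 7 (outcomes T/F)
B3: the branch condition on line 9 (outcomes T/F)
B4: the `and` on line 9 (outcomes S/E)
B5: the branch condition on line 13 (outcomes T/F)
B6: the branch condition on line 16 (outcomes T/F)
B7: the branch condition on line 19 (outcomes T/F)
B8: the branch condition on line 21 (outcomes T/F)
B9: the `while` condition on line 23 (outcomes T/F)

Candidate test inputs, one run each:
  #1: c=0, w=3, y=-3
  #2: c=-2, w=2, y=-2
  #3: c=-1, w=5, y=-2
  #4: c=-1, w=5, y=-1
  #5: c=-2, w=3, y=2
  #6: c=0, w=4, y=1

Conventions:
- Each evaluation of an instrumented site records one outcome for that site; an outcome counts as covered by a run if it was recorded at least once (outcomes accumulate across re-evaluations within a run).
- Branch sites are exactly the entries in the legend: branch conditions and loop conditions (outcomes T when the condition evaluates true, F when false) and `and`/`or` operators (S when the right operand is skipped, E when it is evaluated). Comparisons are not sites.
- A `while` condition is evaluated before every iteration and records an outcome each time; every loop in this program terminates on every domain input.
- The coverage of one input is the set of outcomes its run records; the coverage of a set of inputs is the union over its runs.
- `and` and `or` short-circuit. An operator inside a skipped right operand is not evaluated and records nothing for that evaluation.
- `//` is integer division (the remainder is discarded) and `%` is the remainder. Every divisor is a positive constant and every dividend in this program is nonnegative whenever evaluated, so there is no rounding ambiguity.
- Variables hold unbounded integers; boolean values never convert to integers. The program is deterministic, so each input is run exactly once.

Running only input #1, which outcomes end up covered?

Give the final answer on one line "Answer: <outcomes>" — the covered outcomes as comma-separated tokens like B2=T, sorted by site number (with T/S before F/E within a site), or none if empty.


Running input #1 (c=0, w=3, y=-3), event by event:
  B1->F, B2->T, B4->E, B3->F, B5->F, B6->F, B7->T, B8->F, B9->T, B9->T
  B9->T, B9->T, B9->T, B9->T, B9->F
as a set, this run covers: B1=F, B2=T, B3=F, B4=E, B5=F, B6=F, B7=T, B8=F, B9=T, B9=F
Answer: B1=F, B2=T, B3=F, B4=E, B5=F, B6=F, B7=T, B8=F, B9=T, B9=F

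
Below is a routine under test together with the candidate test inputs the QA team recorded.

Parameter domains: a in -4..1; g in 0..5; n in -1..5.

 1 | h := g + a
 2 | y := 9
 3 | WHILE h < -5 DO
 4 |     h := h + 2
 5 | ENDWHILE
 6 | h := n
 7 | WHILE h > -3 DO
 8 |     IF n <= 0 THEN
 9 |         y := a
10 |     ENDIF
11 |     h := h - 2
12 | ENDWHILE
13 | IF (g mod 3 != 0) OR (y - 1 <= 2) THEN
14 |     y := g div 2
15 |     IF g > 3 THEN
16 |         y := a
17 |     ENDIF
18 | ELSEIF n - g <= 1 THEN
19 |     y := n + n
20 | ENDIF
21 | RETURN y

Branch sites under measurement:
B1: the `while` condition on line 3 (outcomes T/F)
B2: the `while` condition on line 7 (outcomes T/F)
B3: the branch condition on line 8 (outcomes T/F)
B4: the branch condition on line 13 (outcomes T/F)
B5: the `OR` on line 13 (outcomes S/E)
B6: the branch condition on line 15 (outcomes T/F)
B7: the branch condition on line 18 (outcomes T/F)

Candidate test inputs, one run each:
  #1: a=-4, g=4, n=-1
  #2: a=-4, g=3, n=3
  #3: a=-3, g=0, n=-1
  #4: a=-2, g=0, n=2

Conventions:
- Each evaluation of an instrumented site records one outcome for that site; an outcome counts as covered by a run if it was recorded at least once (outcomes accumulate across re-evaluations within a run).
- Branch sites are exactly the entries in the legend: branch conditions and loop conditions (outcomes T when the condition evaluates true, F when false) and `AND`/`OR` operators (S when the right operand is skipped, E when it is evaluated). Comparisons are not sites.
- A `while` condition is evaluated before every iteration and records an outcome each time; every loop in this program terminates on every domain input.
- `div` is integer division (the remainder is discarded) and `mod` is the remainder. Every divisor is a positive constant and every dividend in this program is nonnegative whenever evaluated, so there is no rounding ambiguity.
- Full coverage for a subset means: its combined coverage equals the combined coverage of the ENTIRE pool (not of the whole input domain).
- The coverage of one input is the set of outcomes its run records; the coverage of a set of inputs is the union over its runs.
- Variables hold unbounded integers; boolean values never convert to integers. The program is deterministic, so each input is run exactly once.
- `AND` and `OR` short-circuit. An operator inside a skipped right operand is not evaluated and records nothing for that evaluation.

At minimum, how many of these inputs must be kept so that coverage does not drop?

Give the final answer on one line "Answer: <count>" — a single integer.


run #1 (a=-4, g=4, n=-1) runs B1->F, B2->T, B3->T, B2->F, B5->S, B4->T, B6->T; records B1=F, B2=T, B2=F, B3=T, B4=T, B5=S, B6=T
run #2 (a=-4, g=3, n=3) runs B1->F, B2->T, B3->F, B2->T, B3->F, B2->T, B3->F, B2->F, B5->E, B4->F, B7->T; records B1=F, B2=T, B2=F, B3=F, B4=F, B5=E, B7=T
run #3 (a=-3, g=0, n=-1) runs B1->F, B2->T, B3->T, B2->F, B5->E, B4->T, B6->F; records B1=F, B2=T, B2=F, B3=T, B4=T, B5=E, B6=F
run #4 (a=-2, g=0, n=2) runs B1->F, B2->T, B3->F, B2->T, B3->F, B2->T, B3->F, B2->F, B5->E, B4->F, B7->F; records B1=F, B2=T, B2=F, B3=F, B4=F, B5=E, B7=F
the full pool covers 13 outcomes: B1=F, B2=T, B2=F, B3=T, B3=F, B4=T, B4=F, B5=S, B5=E, B6=T, B6=F, B7=T, B7=F
checked all size-1 subsets: none covers 13 outcomes (max 7/13)
checked all size-2 subsets: none covers 13 outcomes (max 11/13)
checked all size-3 subsets: none covers 13 outcomes (max 12/13)
the canonical winner is {1, 2, 3, 4}: size 4, full 13-outcome coverage, earliest index list among size-4 covers
Answer: 4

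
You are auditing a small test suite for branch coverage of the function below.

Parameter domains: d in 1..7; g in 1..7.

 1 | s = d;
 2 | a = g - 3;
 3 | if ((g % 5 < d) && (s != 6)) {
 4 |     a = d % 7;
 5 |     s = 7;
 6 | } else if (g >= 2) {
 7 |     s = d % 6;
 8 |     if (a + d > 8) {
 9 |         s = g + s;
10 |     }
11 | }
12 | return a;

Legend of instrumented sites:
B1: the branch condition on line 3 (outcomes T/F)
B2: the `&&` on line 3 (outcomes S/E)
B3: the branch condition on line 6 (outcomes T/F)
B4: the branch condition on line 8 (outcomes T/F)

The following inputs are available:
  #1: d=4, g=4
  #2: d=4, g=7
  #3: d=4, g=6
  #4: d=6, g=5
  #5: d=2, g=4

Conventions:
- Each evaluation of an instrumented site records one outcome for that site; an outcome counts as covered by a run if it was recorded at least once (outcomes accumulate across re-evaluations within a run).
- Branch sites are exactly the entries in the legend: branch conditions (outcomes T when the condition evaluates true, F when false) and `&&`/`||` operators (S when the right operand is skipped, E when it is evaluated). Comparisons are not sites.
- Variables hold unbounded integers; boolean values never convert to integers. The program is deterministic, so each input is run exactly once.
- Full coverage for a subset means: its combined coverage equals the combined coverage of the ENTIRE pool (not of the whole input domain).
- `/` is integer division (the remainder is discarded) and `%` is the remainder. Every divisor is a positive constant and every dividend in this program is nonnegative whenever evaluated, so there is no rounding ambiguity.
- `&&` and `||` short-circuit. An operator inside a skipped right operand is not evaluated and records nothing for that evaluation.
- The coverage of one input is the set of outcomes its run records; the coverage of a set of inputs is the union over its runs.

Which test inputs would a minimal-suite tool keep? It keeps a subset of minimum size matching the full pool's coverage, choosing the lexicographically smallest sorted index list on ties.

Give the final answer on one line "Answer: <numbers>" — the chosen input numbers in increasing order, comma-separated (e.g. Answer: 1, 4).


run #1 (d=4, g=4) records B1=F, B2=S, B3=T, B4=F
run #2 (d=4, g=7) records B1=T, B2=E
run #3 (d=4, g=6) records B1=T, B2=E
run #4 (d=6, g=5) records B1=F, B2=E, B3=T, B4=F
run #5 (d=2, g=4) records B1=F, B2=S, B3=T, B4=F
the full pool covers 6 outcomes: B1=T, B1=F, B2=S, B2=E, B3=T, B4=F
checked all size-1 subsets: none covers 6 outcomes (max 4/6)
the canonical winner is {1, 2}: size 2, full 6-outcome coverage, earliest index list among size-2 covers
Answer: 1, 2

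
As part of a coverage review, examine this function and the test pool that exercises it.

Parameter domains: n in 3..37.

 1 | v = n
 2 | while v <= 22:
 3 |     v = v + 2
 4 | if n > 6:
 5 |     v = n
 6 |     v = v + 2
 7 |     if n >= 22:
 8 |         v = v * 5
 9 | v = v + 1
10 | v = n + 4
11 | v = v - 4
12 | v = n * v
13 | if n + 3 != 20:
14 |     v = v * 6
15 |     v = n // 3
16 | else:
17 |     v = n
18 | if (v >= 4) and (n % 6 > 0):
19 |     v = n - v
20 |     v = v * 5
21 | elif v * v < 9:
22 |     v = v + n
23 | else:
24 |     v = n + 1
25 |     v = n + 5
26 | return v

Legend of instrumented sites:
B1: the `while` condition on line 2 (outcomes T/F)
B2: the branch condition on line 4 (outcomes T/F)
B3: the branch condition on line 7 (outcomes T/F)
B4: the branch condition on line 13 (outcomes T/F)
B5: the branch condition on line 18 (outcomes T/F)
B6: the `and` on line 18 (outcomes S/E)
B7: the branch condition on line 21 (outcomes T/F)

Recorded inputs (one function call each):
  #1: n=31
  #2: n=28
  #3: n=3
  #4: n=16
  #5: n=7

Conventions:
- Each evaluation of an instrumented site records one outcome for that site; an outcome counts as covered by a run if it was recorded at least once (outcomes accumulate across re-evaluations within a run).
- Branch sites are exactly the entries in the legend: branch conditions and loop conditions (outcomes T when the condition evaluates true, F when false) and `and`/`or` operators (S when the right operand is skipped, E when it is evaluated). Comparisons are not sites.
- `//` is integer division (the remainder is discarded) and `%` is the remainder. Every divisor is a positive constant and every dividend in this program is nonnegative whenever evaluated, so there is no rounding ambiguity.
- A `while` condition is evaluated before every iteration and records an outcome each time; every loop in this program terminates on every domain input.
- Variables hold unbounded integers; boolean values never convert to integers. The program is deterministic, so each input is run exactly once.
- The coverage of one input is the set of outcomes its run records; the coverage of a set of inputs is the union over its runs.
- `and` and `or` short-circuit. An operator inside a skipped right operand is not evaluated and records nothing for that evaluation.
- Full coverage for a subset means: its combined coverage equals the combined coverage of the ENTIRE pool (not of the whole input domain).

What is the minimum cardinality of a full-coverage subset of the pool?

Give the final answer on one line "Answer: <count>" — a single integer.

test 1 (n=31) fires B1->F, B2->T, B3->T, B4->T, B6->E, B5->T; hits B1=F, B2=T, B3=T, B4=T, B5=T, B6=E
test 2 (n=28) fires B1->F, B2->T, B3->T, B4->T, B6->E, B5->T; hits B1=F, B2=T, B3=T, B4=T, B5=T, B6=E
test 3 (n=3) fires B1->T, B1->T, B1->T, B1->T, B1->T, B1->T, B1->T, B1->T, B1->T, B1->T, B1->F, B2->F, B4->T, B6->S, ...; hits B1=T, B1=F, B2=F, B4=T, B5=F, B6=S, B7=T
test 4 (n=16) fires B1->T, B1->T, B1->T, B1->T, B1->F, B2->T, B3->F, B4->T, B6->E, B5->T; hits B1=T, B1=F, B2=T, B3=F, B4=T, B5=T, B6=E
test 5 (n=7) fires B1->T, B1->T, B1->T, B1->T, B1->T, B1->T, B1->T, B1->T, B1->F, B2->T, B3->F, B4->T, B6->S, B5->F, ...; hits B1=T, B1=F, B2=T, B3=F, B4=T, B5=F, B6=S, B7=T
the full pool covers 12 outcomes: B1=T, B1=F, B2=T, B2=F, B3=T, B3=F, B4=T, B5=T, B5=F, B6=S, B6=E, B7=T
every size-1 subset falls short of the 12 outcomes (best: 8/12)
every size-2 subset falls short of the 12 outcomes (best: 11/12)
the canonical winner is {1, 3, 4}: size 3, full 12-outcome coverage, earliest index list among size-3 covers

Answer: 3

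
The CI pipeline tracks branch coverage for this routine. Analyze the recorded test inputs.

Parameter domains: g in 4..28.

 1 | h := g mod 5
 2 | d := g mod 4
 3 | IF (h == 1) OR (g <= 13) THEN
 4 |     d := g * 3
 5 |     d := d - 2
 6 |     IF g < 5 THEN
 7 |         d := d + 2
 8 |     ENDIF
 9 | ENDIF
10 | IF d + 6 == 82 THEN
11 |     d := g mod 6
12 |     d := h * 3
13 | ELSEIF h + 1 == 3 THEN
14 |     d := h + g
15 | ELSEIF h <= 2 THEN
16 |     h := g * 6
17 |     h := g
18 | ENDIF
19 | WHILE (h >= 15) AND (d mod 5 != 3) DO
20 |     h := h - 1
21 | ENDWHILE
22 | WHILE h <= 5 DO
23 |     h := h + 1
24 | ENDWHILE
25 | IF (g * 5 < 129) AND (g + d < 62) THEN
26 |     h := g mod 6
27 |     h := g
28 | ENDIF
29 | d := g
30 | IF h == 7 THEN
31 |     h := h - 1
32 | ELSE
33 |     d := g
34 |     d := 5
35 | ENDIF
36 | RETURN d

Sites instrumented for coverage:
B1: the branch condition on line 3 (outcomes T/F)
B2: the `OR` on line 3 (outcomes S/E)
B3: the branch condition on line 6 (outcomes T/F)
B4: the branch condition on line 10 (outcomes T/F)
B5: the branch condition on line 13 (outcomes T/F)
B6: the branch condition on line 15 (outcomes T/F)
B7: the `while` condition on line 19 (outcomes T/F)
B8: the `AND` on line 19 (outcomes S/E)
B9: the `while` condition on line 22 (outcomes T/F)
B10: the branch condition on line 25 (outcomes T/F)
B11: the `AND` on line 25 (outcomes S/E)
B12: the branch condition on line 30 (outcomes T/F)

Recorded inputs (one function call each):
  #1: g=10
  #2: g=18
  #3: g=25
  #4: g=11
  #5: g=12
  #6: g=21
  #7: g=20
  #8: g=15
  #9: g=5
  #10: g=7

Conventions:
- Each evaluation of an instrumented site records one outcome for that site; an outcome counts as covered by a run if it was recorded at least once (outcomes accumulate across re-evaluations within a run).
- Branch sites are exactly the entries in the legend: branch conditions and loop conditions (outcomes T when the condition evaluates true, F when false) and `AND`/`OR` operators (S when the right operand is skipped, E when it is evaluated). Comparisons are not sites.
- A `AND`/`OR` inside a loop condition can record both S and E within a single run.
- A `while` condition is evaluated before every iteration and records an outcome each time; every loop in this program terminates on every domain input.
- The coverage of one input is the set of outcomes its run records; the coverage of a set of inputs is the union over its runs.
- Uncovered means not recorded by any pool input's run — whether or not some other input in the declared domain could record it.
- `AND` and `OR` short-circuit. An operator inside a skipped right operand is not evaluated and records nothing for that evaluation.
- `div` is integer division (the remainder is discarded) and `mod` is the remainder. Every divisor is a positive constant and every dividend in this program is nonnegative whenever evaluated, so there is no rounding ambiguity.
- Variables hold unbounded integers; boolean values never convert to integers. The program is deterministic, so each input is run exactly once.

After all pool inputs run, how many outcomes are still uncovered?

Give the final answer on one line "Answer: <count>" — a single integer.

test 1 (g=10) fires B2->E, B1->T, B3->F, B4->F, B5->F, B6->T, B8->S, B7->F, B9->F, B11->E, B10->T, B12->F; hits B1=T, B2=E, B3=F, B4=F, B5=F, B6=T, B7=F, B8=S, B9=F, B10=T, B11=E, B12=F
test 2 (g=18) fires B2->E, B1->F, B4->F, B5->F, B6->F, B8->S, B7->F, B9->T, B9->T, B9->T, B9->F, B11->E, B10->T, B12->F; hits B1=F, B2=E, B4=F, B5=F, B6=F, B7=F, B8=S, B9=T, B9=F, B10=T, B11=E, B12=F
test 3 (g=25) fires B2->E, B1->F, B4->F, B5->F, B6->T, B8->E, B7->T, B8->E, B7->T, B8->E, B7->T, B8->E, B7->T, B8->E, ...; hits B1=F, B2=E, B4=F, B5=F, B6=T, B7=T, B7=F, B8=S, B8=E, B9=F, B10=T, B11=E, B12=F
test 4 (g=11) fires B2->S, B1->T, B3->F, B4->F, B5->F, B6->T, B8->S, B7->F, B9->F, B11->E, B10->T, B12->F; hits B1=T, B2=S, B3=F, B4=F, B5=F, B6=T, B7=F, B8=S, B9=F, B10=T, B11=E, B12=F
test 5 (g=12) fires B2->E, B1->T, B3->F, B4->F, B5->T, B8->S, B7->F, B9->T, B9->T, B9->T, B9->T, B9->F, B11->E, B10->T, ...; hits B1=T, B2=E, B3=F, B4=F, B5=T, B7=F, B8=S, B9=T, B9=F, B10=T, B11=E, B12=F
test 6 (g=21) fires B2->S, B1->T, B3->F, B4->F, B5->F, B6->T, B8->E, B7->T, B8->E, B7->T, B8->E, B7->T, B8->E, B7->T, ...; hits B1=T, B2=S, B3=F, B4=F, B5=F, B6=T, B7=T, B7=F, B8=S, B8=E, B9=F, B10=F, B11=E, B12=F
test 7 (g=20) fires B2->E, B1->F, B4->F, B5->F, B6->T, B8->E, B7->T, B8->E, B7->T, B8->E, B7->T, B8->E, B7->T, B8->E, ...; hits B1=F, B2=E, B4=F, B5=F, B6=T, B7=T, B7=F, B8=S, B8=E, B9=F, B10=T, B11=E, B12=F
test 8 (g=15) fires B2->E, B1->F, B4->F, B5->F, B6->T, B8->E, B7->F, B9->F, B11->E, B10->T, B12->F; hits B1=F, B2=E, B4=F, B5=F, B6=T, B7=F, B8=E, B9=F, B10=T, B11=E, B12=F
test 9 (g=5) fires B2->E, B1->T, B3->F, B4->F, B5->F, B6->T, B8->S, B7->F, B9->T, B9->F, B11->E, B10->T, B12->F; hits B1=T, B2=E, B3=F, B4=F, B5=F, B6=T, B7=F, B8=S, B9=T, B9=F, B10=T, B11=E, B12=F
test 10 (g=7) fires B2->E, B1->T, B3->F, B4->F, B5->T, B8->S, B7->F, B9->T, B9->T, B9->T, B9->T, B9->F, B11->E, B10->T, ...; hits B1=T, B2=E, B3=F, B4=F, B5=T, B7=F, B8=S, B9=T, B9=F, B10=T, B11=E, B12=T
union over the pool: B1=T, B1=F, B2=S, B2=E, B3=F, B4=F, B5=T, B5=F, B6=T, B6=F, B7=T, B7=F, B8=S, B8=E, B9=T, B9=F, B10=T, B10=F, B11=E, B12=T, B12=F
uncovered (3 of 24): B3=T, B4=T, B11=S

Answer: 3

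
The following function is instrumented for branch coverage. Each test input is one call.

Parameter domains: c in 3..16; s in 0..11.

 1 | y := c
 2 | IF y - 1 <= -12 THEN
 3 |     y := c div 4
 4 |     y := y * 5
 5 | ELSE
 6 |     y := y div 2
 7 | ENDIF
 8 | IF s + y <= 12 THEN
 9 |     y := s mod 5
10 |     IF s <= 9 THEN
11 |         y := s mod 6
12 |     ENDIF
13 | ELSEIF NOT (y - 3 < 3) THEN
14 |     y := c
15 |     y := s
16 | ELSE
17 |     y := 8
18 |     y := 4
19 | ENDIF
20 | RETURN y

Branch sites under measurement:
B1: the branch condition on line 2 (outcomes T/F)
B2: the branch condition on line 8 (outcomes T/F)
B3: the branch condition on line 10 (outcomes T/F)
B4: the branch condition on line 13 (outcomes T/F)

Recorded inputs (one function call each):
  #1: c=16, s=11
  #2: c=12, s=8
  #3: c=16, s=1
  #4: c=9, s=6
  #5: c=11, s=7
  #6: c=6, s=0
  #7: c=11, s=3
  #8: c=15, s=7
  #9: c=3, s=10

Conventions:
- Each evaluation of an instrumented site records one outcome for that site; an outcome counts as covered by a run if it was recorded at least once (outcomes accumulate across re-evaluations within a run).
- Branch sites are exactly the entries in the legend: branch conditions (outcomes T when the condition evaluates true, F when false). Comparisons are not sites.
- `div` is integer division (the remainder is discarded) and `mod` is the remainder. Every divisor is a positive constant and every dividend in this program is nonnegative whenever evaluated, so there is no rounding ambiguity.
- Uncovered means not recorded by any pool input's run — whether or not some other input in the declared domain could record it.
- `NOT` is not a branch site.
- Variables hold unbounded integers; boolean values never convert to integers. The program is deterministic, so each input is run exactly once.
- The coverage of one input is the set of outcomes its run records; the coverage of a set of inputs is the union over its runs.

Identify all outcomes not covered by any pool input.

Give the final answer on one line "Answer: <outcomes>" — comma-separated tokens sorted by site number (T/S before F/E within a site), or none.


test 1 (c=16, s=11) fires B1->F, B2->F, B4->T; hits B1=F, B2=F, B4=T
test 2 (c=12, s=8) fires B1->F, B2->F, B4->T; hits B1=F, B2=F, B4=T
test 3 (c=16, s=1) fires B1->F, B2->T, B3->T; hits B1=F, B2=T, B3=T
test 4 (c=9, s=6) fires B1->F, B2->T, B3->T; hits B1=F, B2=T, B3=T
test 5 (c=11, s=7) fires B1->F, B2->T, B3->T; hits B1=F, B2=T, B3=T
test 6 (c=6, s=0) fires B1->F, B2->T, B3->T; hits B1=F, B2=T, B3=T
test 7 (c=11, s=3) fires B1->F, B2->T, B3->T; hits B1=F, B2=T, B3=T
test 8 (c=15, s=7) fires B1->F, B2->F, B4->T; hits B1=F, B2=F, B4=T
test 9 (c=3, s=10) fires B1->F, B2->T, B3->F; hits B1=F, B2=T, B3=F
union over the pool: B1=F, B2=T, B2=F, B3=T, B3=F, B4=T
uncovered (2 of 8): B1=T, B4=F
Answer: B1=T, B4=F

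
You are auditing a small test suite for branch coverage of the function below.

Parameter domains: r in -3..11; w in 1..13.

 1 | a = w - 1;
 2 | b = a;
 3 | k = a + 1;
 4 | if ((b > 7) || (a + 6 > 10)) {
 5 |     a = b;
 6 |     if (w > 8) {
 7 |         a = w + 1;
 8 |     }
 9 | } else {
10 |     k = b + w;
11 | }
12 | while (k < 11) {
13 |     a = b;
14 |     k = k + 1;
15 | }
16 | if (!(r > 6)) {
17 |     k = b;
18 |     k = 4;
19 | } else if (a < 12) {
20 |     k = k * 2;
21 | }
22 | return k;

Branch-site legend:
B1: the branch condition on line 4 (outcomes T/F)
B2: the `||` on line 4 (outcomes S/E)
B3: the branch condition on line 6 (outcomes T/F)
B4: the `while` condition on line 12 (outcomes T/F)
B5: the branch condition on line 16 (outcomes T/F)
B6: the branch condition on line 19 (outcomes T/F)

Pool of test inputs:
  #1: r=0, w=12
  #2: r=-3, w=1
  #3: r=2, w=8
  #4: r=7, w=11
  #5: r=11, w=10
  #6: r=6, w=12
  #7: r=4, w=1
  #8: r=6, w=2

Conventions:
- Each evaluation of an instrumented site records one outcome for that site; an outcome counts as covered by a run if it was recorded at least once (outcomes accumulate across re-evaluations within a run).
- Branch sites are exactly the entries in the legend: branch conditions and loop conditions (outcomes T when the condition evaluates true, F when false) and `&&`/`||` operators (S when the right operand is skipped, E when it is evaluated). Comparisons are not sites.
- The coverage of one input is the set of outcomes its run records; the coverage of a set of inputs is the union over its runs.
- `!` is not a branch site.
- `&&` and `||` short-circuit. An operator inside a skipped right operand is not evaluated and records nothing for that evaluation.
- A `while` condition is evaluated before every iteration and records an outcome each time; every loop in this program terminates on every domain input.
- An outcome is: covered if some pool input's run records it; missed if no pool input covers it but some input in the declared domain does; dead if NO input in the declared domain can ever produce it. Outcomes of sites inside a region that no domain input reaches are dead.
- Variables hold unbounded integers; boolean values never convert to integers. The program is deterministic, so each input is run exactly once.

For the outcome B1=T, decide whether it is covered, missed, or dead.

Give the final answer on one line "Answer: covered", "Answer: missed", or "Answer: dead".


B1=T is recorded by pool input(s) 1, 3, 4, 5, 6 -> covered
Answer: covered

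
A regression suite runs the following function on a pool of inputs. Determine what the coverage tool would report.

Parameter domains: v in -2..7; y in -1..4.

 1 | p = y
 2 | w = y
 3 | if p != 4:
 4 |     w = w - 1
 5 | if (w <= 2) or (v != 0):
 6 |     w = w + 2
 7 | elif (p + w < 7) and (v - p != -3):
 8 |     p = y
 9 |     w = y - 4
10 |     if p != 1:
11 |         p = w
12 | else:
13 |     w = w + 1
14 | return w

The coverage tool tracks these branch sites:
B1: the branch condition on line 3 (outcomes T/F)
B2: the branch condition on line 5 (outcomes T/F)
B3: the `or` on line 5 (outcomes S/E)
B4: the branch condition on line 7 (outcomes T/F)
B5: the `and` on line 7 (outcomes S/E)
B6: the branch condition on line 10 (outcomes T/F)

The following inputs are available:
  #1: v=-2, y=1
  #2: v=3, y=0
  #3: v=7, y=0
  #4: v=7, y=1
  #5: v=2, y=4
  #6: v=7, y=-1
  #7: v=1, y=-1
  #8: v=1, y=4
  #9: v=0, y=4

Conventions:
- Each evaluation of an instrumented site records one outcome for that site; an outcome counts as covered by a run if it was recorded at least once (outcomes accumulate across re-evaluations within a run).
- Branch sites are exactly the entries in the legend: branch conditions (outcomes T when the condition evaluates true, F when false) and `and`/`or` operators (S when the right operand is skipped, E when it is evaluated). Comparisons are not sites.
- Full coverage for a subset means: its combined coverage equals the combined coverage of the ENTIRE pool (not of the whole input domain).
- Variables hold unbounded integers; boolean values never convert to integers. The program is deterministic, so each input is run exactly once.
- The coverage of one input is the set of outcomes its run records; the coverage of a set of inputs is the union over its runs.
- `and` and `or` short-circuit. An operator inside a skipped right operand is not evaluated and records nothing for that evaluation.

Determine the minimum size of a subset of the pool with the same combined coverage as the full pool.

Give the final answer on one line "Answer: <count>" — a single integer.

run #1 (v=-2, y=1) runs B1->T, B3->S, B2->T; records B1=T, B2=T, B3=S
run #2 (v=3, y=0) runs B1->T, B3->S, B2->T; records B1=T, B2=T, B3=S
run #3 (v=7, y=0) runs B1->T, B3->S, B2->T; records B1=T, B2=T, B3=S
run #4 (v=7, y=1) runs B1->T, B3->S, B2->T; records B1=T, B2=T, B3=S
run #5 (v=2, y=4) runs B1->F, B3->E, B2->T; records B1=F, B2=T, B3=E
run #6 (v=7, y=-1) runs B1->T, B3->S, B2->T; records B1=T, B2=T, B3=S
run #7 (v=1, y=-1) runs B1->T, B3->S, B2->T; records B1=T, B2=T, B3=S
run #8 (v=1, y=4) runs B1->F, B3->E, B2->T; records B1=F, B2=T, B3=E
run #9 (v=0, y=4) runs B1->F, B3->E, B2->F, B5->S, B4->F; records B1=F, B2=F, B3=E, B4=F, B5=S
union over all inputs: B1=T, B1=F, B2=T, B2=F, B3=S, B3=E, B4=F, B5=S (8 outcomes)
every size-1 subset falls short of the 8 outcomes (best: 5/8)
inputs {1, 9} (size 2) cover everything; no size-2 subset with a lexicographically smaller index list covers all 8

Answer: 2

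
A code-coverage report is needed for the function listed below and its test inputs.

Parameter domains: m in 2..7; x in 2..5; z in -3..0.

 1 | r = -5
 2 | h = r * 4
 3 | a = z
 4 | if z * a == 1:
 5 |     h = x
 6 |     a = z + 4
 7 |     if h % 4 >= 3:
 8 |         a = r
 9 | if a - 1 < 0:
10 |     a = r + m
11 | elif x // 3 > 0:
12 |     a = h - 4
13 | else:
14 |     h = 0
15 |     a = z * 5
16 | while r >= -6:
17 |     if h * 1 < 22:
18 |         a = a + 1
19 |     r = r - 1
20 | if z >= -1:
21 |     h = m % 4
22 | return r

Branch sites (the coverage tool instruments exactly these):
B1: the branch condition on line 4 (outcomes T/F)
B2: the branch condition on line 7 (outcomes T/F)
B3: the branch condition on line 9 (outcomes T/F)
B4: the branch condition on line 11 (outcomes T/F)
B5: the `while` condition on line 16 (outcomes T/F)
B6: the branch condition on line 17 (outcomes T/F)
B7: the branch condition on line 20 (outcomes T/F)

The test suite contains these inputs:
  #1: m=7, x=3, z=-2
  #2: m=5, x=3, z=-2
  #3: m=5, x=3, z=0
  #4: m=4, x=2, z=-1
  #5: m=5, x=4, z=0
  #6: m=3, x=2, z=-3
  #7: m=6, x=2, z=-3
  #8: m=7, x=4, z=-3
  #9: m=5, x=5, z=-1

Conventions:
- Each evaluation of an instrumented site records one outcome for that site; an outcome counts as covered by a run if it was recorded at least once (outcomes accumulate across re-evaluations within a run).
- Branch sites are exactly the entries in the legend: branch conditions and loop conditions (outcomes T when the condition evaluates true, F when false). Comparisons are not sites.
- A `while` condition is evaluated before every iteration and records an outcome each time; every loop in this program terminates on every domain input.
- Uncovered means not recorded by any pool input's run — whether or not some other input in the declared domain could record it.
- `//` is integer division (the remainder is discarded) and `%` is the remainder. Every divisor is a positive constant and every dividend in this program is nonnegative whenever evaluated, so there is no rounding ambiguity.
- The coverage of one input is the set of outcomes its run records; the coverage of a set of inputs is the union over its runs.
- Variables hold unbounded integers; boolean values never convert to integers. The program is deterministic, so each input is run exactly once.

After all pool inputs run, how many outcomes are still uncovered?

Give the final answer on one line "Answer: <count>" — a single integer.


test 1 (m=7, x=3, z=-2) fires B1->F, B3->T, B5->T, B6->T, B5->T, B6->T, B5->F, B7->F; hits B1=F, B3=T, B5=T, B5=F, B6=T, B7=F
test 2 (m=5, x=3, z=-2) fires B1->F, B3->T, B5->T, B6->T, B5->T, B6->T, B5->F, B7->F; hits B1=F, B3=T, B5=T, B5=F, B6=T, B7=F
test 3 (m=5, x=3, z=0) fires B1->F, B3->T, B5->T, B6->T, B5->T, B6->T, B5->F, B7->T; hits B1=F, B3=T, B5=T, B5=F, B6=T, B7=T
test 4 (m=4, x=2, z=-1) fires B1->T, B2->F, B3->F, B4->F, B5->T, B6->T, B5->T, B6->T, B5->F, B7->T; hits B1=T, B2=F, B3=F, B4=F, B5=T, B5=F, B6=T, B7=T
test 5 (m=5, x=4, z=0) fires B1->F, B3->T, B5->T, B6->T, B5->T, B6->T, B5->F, B7->T; hits B1=F, B3=T, B5=T, B5=F, B6=T, B7=T
test 6 (m=3, x=2, z=-3) fires B1->F, B3->T, B5->T, B6->T, B5->T, B6->T, B5->F, B7->F; hits B1=F, B3=T, B5=T, B5=F, B6=T, B7=F
test 7 (m=6, x=2, z=-3) fires B1->F, B3->T, B5->T, B6->T, B5->T, B6->T, B5->F, B7->F; hits B1=F, B3=T, B5=T, B5=F, B6=T, B7=F
test 8 (m=7, x=4, z=-3) fires B1->F, B3->T, B5->T, B6->T, B5->T, B6->T, B5->F, B7->F; hits B1=F, B3=T, B5=T, B5=F, B6=T, B7=F
test 9 (m=5, x=5, z=-1) fires B1->T, B2->F, B3->F, B4->T, B5->T, B6->T, B5->T, B6->T, B5->F, B7->T; hits B1=T, B2=F, B3=F, B4=T, B5=T, B5=F, B6=T, B7=T
union over the pool: B1=T, B1=F, B2=F, B3=T, B3=F, B4=T, B4=F, B5=T, B5=F, B6=T, B7=T, B7=F
uncovered (2 of 14): B2=T, B6=F
Answer: 2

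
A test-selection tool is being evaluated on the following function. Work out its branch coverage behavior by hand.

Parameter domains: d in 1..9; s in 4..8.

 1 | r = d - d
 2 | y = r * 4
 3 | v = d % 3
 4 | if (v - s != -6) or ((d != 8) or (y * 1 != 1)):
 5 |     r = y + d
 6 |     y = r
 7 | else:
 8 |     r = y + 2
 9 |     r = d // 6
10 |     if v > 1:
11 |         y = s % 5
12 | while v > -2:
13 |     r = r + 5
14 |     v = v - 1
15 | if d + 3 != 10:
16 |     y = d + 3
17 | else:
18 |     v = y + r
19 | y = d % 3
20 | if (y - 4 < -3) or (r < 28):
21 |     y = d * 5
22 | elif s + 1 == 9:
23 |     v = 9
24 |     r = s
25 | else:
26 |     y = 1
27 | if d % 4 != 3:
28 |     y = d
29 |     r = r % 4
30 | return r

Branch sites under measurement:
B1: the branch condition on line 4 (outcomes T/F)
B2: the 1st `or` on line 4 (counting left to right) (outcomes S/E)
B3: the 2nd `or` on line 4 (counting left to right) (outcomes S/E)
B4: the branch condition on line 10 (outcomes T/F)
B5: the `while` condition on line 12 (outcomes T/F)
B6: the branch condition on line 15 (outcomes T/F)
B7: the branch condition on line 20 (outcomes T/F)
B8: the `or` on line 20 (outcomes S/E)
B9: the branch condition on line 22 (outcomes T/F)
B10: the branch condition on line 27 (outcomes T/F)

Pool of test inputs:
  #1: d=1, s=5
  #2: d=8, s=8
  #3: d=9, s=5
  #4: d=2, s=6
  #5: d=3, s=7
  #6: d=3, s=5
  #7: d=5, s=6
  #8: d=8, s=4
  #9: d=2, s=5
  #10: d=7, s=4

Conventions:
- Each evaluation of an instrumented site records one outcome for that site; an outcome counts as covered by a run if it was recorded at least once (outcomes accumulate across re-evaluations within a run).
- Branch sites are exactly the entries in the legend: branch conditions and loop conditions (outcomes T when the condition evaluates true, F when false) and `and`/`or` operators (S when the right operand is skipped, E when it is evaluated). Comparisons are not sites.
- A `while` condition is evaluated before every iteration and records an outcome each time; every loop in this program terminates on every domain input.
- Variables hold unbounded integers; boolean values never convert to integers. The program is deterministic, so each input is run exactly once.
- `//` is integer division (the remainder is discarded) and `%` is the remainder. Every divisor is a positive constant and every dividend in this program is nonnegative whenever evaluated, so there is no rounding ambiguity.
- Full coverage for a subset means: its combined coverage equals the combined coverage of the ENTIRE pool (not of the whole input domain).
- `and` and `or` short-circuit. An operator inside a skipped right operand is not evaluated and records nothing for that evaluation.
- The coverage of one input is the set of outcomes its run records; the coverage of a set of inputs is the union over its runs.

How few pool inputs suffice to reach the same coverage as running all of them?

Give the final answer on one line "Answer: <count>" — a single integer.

#1 (d=1, s=5) -> covered: B1=T, B2=S, B5=T, B5=F, B6=T, B7=T, B8=E, B10=T
#2 (d=8, s=8) -> covered: B1=T, B2=E, B3=E, B5=T, B5=F, B6=T, B7=F, B8=E, B9=T, B10=T
#3 (d=9, s=5) -> covered: B1=T, B2=S, B5=T, B5=F, B6=T, B7=T, B8=S, B10=T
#4 (d=2, s=6) -> covered: B1=T, B2=S, B5=T, B5=F, B6=T, B7=T, B8=E, B10=T
#5 (d=3, s=7) -> covered: B1=T, B2=S, B5=T, B5=F, B6=T, B7=T, B8=S, B10=F
#6 (d=3, s=5) -> covered: B1=T, B2=S, B5=T, B5=F, B6=T, B7=T, B8=S, B10=F
#7 (d=5, s=6) -> covered: B1=T, B2=S, B5=T, B5=F, B6=T, B7=T, B8=E, B10=T
#8 (d=8, s=4) -> covered: B1=T, B2=S, B5=T, B5=F, B6=T, B7=F, B8=E, B9=F, B10=T
#9 (d=2, s=5) -> covered: B1=T, B2=S, B5=T, B5=F, B6=T, B7=T, B8=E, B10=T
#10 (d=7, s=4) -> covered: B1=T, B2=S, B5=T, B5=F, B6=F, B7=T, B8=E, B10=F
union over all inputs: B1=T, B2=S, B2=E, B3=E, B5=T, B5=F, B6=T, B6=F, B7=T, B7=F, B8=S, B8=E, B9=T, B9=F, B10=T, B10=F (16 outcomes)
every size-1 subset falls short of the 16 outcomes (best: 10/16)
every size-2 subset falls short of the 16 outcomes (best: 14/16)
every size-3 subset falls short of the 16 outcomes (best: 15/16)
at size 4, {2, 3, 8, 10} reaches all 16 outcomes; every lexicographically earlier size-4 subset fails

Answer: 4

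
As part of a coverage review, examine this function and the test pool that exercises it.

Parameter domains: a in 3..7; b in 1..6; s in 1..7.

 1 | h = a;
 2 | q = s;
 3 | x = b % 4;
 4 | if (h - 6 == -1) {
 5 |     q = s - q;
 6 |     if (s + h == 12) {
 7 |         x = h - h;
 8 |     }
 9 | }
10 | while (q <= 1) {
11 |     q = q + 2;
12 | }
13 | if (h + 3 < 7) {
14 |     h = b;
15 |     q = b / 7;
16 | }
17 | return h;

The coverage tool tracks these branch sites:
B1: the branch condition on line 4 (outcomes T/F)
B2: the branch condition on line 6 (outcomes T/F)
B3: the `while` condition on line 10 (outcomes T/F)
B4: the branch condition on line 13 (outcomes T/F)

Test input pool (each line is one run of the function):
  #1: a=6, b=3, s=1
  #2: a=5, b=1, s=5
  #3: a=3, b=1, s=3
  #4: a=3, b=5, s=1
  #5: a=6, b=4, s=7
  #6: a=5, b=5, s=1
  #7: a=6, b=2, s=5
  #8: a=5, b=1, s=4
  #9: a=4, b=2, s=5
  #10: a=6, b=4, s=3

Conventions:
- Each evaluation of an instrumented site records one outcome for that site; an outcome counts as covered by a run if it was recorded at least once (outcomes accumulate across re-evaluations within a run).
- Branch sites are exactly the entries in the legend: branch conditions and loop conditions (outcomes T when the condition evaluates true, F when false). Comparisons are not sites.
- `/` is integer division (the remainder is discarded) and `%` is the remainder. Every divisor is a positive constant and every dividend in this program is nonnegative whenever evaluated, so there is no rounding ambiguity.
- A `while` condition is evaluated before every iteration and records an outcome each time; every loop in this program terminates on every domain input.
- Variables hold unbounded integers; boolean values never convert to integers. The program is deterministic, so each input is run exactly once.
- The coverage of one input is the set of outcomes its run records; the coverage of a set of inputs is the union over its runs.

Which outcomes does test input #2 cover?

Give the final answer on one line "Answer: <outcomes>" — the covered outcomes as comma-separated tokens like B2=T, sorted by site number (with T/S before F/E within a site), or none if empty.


Event log for input #2 (a=5, b=1, s=5):
  B1->T, B2->F, B3->T, B3->F, B4->F
deduplicating events, the covered set is: B1=T, B2=F, B3=T, B3=F, B4=F
Answer: B1=T, B2=F, B3=T, B3=F, B4=F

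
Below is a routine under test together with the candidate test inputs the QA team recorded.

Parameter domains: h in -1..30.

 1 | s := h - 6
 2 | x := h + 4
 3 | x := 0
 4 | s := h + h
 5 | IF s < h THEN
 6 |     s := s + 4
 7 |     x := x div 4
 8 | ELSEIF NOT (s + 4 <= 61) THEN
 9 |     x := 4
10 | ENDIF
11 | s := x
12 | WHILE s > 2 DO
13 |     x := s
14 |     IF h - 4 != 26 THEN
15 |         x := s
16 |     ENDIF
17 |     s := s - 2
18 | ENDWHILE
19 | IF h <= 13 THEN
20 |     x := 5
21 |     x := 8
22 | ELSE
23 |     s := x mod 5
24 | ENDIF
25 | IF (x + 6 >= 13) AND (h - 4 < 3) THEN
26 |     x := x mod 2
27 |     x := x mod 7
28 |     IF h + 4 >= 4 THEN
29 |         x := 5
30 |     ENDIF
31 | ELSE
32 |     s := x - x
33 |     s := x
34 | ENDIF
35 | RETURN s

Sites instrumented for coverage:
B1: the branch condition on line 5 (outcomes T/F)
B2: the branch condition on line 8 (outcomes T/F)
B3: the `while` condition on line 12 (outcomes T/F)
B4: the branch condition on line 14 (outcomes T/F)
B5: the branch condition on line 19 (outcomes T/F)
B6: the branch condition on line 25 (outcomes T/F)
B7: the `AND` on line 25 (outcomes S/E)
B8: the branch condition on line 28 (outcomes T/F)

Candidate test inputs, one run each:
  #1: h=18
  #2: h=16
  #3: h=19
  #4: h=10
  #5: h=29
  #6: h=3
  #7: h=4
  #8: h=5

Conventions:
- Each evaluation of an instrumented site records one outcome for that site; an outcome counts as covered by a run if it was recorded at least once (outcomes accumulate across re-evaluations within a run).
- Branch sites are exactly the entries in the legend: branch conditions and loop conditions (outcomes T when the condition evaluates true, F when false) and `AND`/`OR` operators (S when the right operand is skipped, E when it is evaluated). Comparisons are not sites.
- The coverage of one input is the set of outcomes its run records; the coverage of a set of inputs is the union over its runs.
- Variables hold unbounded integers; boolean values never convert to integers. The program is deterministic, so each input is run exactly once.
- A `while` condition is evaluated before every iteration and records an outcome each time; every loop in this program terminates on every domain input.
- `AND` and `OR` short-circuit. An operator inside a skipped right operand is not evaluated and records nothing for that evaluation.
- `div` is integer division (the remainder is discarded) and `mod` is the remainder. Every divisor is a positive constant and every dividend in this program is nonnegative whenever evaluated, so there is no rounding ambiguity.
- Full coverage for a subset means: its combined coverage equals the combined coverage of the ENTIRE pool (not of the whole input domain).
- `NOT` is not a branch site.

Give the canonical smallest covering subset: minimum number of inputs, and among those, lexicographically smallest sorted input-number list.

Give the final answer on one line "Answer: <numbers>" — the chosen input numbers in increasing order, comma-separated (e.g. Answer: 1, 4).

input #1 (h=18): events B1->F, B2->F, B3->F, B5->F, B7->S, B6->F; covers B1=F, B2=F, B3=F, B5=F, B6=F, B7=S
input #2 (h=16): events B1->F, B2->F, B3->F, B5->F, B7->S, B6->F; covers B1=F, B2=F, B3=F, B5=F, B6=F, B7=S
input #3 (h=19): events B1->F, B2->F, B3->F, B5->F, B7->S, B6->F; covers B1=F, B2=F, B3=F, B5=F, B6=F, B7=S
input #4 (h=10): events B1->F, B2->F, B3->F, B5->T, B7->E, B6->F; covers B1=F, B2=F, B3=F, B5=T, B6=F, B7=E
input #5 (h=29): events B1->F, B2->T, B3->T, B4->T, B3->F, B5->F, B7->S, B6->F; covers B1=F, B2=T, B3=T, B3=F, B4=T, B5=F, B6=F, B7=S
input #6 (h=3): events B1->F, B2->F, B3->F, B5->T, B7->E, B6->T, B8->T; covers B1=F, B2=F, B3=F, B5=T, B6=T, B7=E, B8=T
input #7 (h=4): events B1->F, B2->F, B3->F, B5->T, B7->E, B6->T, B8->T; covers B1=F, B2=F, B3=F, B5=T, B6=T, B7=E, B8=T
input #8 (h=5): events B1->F, B2->F, B3->F, B5->T, B7->E, B6->T, B8->T; covers B1=F, B2=F, B3=F, B5=T, B6=T, B7=E, B8=T
pool-wide coverage (13 outcomes): B1=F, B2=T, B2=F, B3=T, B3=F, B4=T, B5=T, B5=F, B6=T, B6=F, B7=S, B7=E, B8=T
every size-1 subset falls short of the 13 outcomes (best: 8/13)
size 2: inputs {5, 6} cover all 13 outcomes, and no lexicographically smaller subset of this size does

Answer: 5, 6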